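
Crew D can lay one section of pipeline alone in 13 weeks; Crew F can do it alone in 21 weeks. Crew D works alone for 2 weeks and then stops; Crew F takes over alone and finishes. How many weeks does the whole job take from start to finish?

In 2 weeks Crew D does 2/13 of the job, leaving 11/13.
Crew F works at 1/21 per week, so finishing takes 11/13 ÷ 1/21 = 231/13 weeks.
Total time = 2 + 231/13 = 257/13 weeks.

257/13 weeks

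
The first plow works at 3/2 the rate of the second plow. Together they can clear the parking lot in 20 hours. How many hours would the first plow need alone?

100/3 hours

Let the second plow's rate be r; then the first plow's rate is (3/2)r, so together (3/2 + 1)r = (5/2)r = 1/20.
Thus r = 1/50 per hour.
The second plow alone: 50 hours; the first plow alone: 100/3 hours.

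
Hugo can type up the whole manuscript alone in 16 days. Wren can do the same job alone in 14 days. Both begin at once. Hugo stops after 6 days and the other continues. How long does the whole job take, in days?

35/4 days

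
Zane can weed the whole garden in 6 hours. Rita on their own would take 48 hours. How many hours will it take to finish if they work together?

With two workers the combined time is the product over the sum: 6·48/(6+48) = 288/54 = 16/3 hours.

16/3 hours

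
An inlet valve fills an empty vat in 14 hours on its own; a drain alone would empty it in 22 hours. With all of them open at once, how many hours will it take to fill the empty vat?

77/2 hours

Net rate = 1/14 − 1/22 = (11 − 7)/154 = 4/154 = 2/77 per hour.
Filling time = 1 ÷ (2/77) = 77/2 hours.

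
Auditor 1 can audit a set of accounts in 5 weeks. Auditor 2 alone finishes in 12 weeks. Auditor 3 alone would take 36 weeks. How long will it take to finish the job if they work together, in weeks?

45/14 weeks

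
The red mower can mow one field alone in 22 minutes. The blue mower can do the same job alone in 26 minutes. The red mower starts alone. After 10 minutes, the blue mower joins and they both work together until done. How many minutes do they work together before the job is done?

In the first 10 minutes the red mower alone does 10/22 = 5/11 of the job, leaving 6/11.
Once everyone is working, combined rate: 1/22 + 1/26 = (13 + 11)/286 = 24/286 = 12/143 per minute.
Remaining 6/11 at 12/143 per minute takes 13/2 minutes.

13/2 minutes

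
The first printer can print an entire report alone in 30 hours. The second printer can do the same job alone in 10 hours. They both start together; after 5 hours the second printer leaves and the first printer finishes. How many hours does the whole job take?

15 hours

In the first 5 hours the combined rate is 2/15, so 2/3 of the job is done, leaving 1/3.
After the second printer leaves the rate is 1/30 per hour; the remaining 1/3 takes 10 hours.
Total = 5 + 10 = 15 hours.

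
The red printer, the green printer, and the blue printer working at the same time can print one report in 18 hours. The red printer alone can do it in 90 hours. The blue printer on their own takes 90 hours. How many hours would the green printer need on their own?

Combined rate is 1/18 per hour.
Known contribution: 1/90 + 1/90 = (1 + 1)/90 = 2/90 = 1/45 per hour.
So the green printer's rate is 1/18 − 1/45 = 1/30, meaning 30 hours alone.

30 hours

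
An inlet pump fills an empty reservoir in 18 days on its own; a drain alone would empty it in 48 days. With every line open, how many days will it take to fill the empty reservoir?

Net rate = 1/18 − 1/48 = (8 − 3)/144 = 5/144 per day.
Filling time = 1 ÷ (5/144) = 144/5 days.

144/5 days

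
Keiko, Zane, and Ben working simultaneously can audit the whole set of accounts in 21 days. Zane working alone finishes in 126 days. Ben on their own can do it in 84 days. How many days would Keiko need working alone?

36 days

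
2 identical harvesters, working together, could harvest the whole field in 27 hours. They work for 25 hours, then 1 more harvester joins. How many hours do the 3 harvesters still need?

4/3 hours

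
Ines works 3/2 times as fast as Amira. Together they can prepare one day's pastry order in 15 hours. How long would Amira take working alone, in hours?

75/2 hours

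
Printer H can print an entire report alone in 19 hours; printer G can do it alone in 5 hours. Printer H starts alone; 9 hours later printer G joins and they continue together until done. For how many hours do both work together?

In 9 hours printer H does 9/19 of the job, leaving 10/19.
Printer H and printer G together work at 24/95 per hour, so finishing takes 10/19 ÷ 24/95 = 25/12 hours.

25/12 hours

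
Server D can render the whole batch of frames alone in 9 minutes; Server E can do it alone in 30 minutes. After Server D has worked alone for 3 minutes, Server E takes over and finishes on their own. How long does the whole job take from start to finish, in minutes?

23 minutes

In 3 minutes Server D does 3/9 = 1/3 of the job, leaving 2/3.
Server E works at 1/30 per minute, so finishing takes 2/3 ÷ 1/30 = 20 minutes.
Total time = 3 + 20 = 23 minutes.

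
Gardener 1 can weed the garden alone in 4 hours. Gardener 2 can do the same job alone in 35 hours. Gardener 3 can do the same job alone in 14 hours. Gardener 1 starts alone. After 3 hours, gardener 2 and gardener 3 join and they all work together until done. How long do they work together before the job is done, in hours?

5/7 hours

In the first 3 hours gardener 1 alone does 3/4 of the job, leaving 1/4.
Once everyone is working, combined rate: 1/4 + 1/35 + 1/14 = (35 + 4 + 10)/140 = 49/140 = 7/20 per hour.
Remaining 1/4 at 7/20 per hour takes 5/7 hours.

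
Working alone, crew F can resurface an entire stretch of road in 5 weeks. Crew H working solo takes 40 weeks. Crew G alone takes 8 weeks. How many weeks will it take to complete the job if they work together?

Combined rate: 1/5 + 1/40 + 1/8 = (8 + 1 + 5)/40 = 14/40 = 7/20 per week.
Time = 1 ÷ (7/20) = 20/7 weeks.

20/7 weeks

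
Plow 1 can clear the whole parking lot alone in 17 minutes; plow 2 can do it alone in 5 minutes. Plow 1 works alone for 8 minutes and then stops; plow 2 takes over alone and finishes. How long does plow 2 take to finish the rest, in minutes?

45/17 minutes

In 8 minutes plow 1 does 8/17 of the job, leaving 9/17.
Plow 2 works at 1/5 per minute, so finishing takes 9/17 ÷ 1/5 = 45/17 minutes.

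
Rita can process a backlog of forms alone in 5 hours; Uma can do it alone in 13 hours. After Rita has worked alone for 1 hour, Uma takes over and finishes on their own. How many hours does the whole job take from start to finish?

57/5 hours

In 1 hour Rita does 1/5 of the job, leaving 4/5.
Uma works at 1/13 per hour, so finishing takes 4/5 ÷ 1/13 = 52/5 hours.
Total time = 1 + 52/5 = 57/5 hours.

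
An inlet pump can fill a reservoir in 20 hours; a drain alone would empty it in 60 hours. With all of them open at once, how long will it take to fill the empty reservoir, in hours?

Net rate = 1/20 − 1/60 = (3 − 1)/60 = 2/60 = 1/30 per hour.
Filling time = 1 ÷ (1/30) = 30 hours.

30 hours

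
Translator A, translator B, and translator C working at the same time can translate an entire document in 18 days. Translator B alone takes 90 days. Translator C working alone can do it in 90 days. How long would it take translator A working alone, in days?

30 days

Combined rate is 1/18 per day.
Known contribution: 1/90 + 1/90 = (1 + 1)/90 = 2/90 = 1/45 per day.
So translator A's rate is 1/18 − 1/45 = 1/30, meaning 30 days alone.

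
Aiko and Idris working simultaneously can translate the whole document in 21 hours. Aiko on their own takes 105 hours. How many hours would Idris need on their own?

Combined rate is 1/21 per hour.
Known contribution: 1/105 per hour.
So Idris's rate is 1/21 − 1/105 = 4/105, meaning 105/4 hours alone.

105/4 hours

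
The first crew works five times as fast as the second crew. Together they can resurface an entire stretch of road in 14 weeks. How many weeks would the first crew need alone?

84/5 weeks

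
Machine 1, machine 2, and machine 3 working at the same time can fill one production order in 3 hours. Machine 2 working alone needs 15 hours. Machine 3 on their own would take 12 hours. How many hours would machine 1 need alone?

60/11 hours

Combined rate is 1/3 per hour.
Known contribution: 1/15 + 1/12 = (4 + 5)/60 = 9/60 = 3/20 per hour.
So machine 1's rate is 1/3 − 3/20 = 11/60, meaning 60/11 hours alone.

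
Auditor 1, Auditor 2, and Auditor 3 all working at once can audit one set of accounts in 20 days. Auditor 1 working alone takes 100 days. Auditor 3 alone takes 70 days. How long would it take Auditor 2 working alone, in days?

350/9 days

Combined rate is 1/20 per day.
Known contribution: 1/100 + 1/70 = (7 + 10)/700 = 17/700 per day.
So Auditor 2's rate is 1/20 − 17/700 = 9/350, meaning 350/9 days alone.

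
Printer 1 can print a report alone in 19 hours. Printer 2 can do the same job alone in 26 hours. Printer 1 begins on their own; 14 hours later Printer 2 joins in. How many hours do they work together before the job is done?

In the first 14 hours Printer 1 alone does 14/19 of the job, leaving 5/19.
Once everyone is working, combined rate: 1/19 + 1/26 = (26 + 19)/494 = 45/494 per hour.
Remaining 5/19 at 45/494 per hour takes 26/9 hours.

26/9 hours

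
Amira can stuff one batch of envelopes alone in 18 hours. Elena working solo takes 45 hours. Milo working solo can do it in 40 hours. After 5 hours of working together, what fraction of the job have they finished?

Combined rate: 1/18 + 1/45 + 1/40 = (20 + 8 + 9)/360 = 37/360 per hour.
In 5 hours they complete 5·37/360 = 37/72 of the job.

37/72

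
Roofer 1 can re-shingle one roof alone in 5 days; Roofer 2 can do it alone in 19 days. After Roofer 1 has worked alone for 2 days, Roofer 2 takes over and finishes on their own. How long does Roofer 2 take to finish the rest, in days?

57/5 days

In 2 days Roofer 1 does 2/5 of the job, leaving 3/5.
Roofer 2 works at 1/19 per day, so finishing takes 3/5 ÷ 1/19 = 57/5 days.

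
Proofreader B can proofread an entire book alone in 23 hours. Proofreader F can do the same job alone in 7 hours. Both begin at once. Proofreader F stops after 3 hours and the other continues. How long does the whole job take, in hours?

92/7 hours

In the first 3 hours the combined rate is 30/161, so 90/161 of the job is done, leaving 71/161.
After proofreader F leaves the rate is 1/23 per hour; the remaining 71/161 takes 71/7 hours.
Total = 3 + 71/7 = 92/7 hours.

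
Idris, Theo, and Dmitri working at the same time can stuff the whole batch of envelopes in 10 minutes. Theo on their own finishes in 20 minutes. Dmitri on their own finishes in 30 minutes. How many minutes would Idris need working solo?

Combined rate is 1/10 per minute.
Known contribution: 1/20 + 1/30 = (3 + 2)/60 = 5/60 = 1/12 per minute.
So Idris's rate is 1/10 − 1/12 = 1/60, meaning 60 minutes alone.

60 minutes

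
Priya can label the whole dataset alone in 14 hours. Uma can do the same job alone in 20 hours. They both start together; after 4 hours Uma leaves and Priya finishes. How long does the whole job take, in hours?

In the first 4 hours the combined rate is 17/140, so 17/35 of the job is done, leaving 18/35.
After Uma leaves the rate is 1/14 per hour; the remaining 18/35 takes 36/5 hours.
Total = 4 + 36/5 = 56/5 hours.

56/5 hours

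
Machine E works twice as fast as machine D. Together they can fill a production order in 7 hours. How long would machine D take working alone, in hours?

21 hours

Let machine D's rate be r; then machine E's rate is 2r, so together (2 + 1)r = 3r = 1/7.
Thus r = 1/21 per hour.
Machine D alone: 21 hours; machine E alone: 21/2 hours.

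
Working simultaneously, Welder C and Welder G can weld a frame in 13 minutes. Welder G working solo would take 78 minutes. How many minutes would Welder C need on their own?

78/5 minutes

Combined rate is 1/13 per minute.
Known contribution: 1/78 per minute.
So Welder C's rate is 1/13 − 1/78 = 5/78, meaning 78/5 minutes alone.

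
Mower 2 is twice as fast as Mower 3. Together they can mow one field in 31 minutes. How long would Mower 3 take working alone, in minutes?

93 minutes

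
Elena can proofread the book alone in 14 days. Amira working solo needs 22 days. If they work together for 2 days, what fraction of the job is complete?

18/77

Combined rate: 1/14 + 1/22 = (11 + 7)/154 = 18/154 = 9/77 per day.
In 2 days they complete 2·9/77 = 18/77 of the job.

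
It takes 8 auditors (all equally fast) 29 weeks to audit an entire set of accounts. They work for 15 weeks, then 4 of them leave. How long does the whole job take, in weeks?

One auditor does 1/232 of the job per week.
After 15 weeks with 8 auditors, 15/29 is done (14/29 left).
With 4 auditors the rate is 4/232 = 1/58, so the rest takes 14/29 ÷ 1/58 = 28 weeks.
Total = 15 + 28 = 43 weeks.

43 weeks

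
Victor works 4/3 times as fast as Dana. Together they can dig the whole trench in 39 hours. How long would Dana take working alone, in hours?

91 hours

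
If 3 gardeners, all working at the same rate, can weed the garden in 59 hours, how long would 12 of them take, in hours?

Total work is 3·59 = 177 gardener-hours.
With 12 gardeners: 177/12 = 59/4 hours.

59/4 hours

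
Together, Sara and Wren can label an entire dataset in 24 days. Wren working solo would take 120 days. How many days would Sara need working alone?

Combined rate is 1/24 per day.
Known contribution: 1/120 per day.
So Sara's rate is 1/24 − 1/120 = 1/30, meaning 30 days alone.

30 days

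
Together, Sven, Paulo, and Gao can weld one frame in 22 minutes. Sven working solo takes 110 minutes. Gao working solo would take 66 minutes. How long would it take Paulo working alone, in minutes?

330/7 minutes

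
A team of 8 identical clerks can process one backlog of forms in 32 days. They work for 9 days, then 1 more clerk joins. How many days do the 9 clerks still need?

One clerk does 1/256 of the job per day.
After 9 days with 8 clerks, 9/32 is done (23/32 left).
With 9 clerks the rate is 9/256, so the rest takes 23/32 ÷ 9/256 = 184/9 days.

184/9 days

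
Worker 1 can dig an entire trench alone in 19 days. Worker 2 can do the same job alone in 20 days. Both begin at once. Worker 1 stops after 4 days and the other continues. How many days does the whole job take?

300/19 days

In the first 4 days the combined rate is 39/380, so 39/95 of the job is done, leaving 56/95.
After Worker 1 leaves the rate is 1/20 per day; the remaining 56/95 takes 224/19 days.
Total = 4 + 224/19 = 300/19 days.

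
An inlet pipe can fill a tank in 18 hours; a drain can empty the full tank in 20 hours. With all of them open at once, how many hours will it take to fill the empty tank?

Net rate = 1/18 − 1/20 = (10 − 9)/180 = 1/180 per hour.
Filling time = 1 ÷ (1/180) = 180 hours.

180 hours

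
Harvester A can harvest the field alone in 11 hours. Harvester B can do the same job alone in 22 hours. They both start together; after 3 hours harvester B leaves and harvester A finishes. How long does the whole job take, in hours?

19/2 hours

In the first 3 hours the combined rate is 3/22, so 9/22 of the job is done, leaving 13/22.
After harvester B leaves the rate is 1/11 per hour; the remaining 13/22 takes 13/2 hours.
Total = 3 + 13/2 = 19/2 hours.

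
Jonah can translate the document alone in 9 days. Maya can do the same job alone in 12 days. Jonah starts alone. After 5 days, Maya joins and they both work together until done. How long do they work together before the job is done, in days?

In the first 5 days Jonah alone does 5/9 of the job, leaving 4/9.
Once everyone is working, combined rate: 1/9 + 1/12 = (4 + 3)/36 = 7/36 per day.
Remaining 4/9 at 7/36 per day takes 16/7 days.

16/7 days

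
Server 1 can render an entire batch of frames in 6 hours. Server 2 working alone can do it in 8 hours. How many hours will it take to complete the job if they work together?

24/7 hours

Combined rate: 1/6 + 1/8 = (4 + 3)/24 = 7/24 per hour.
Time = 1 ÷ (7/24) = 24/7 hours.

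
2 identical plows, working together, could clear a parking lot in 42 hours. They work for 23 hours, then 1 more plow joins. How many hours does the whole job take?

One plow does 1/84 of the job per hour.
After 23 hours with 2 plows, 23/42 is done (19/42 left).
With 3 plows the rate is 3/84 = 1/28, so the rest takes 19/42 ÷ 1/28 = 38/3 hours.
Total = 23 + 38/3 = 107/3 hours.

107/3 hours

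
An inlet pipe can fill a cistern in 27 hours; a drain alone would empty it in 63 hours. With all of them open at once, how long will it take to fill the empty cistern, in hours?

189/4 hours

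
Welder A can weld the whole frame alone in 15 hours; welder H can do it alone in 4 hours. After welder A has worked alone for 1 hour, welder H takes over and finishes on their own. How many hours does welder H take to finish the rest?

In 1 hour welder A does 1/15 of the job, leaving 14/15.
Welder H works at 1/4 per hour, so finishing takes 14/15 ÷ 1/4 = 56/15 hours.

56/15 hours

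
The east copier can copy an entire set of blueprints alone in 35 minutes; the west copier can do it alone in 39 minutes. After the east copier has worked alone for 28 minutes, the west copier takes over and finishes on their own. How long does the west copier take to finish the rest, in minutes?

39/5 minutes

In 28 minutes the east copier does 28/35 = 4/5 of the job, leaving 1/5.
The west copier works at 1/39 per minute, so finishing takes 1/5 ÷ 1/39 = 39/5 minutes.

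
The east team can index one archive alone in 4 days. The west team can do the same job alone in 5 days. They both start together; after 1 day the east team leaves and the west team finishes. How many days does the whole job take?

15/4 days

In the first 1 day the combined rate is 9/20, so 9/20 of the job is done, leaving 11/20.
After the east team leaves the rate is 1/5 per day; the remaining 11/20 takes 11/4 days.
Total = 1 + 11/4 = 15/4 days.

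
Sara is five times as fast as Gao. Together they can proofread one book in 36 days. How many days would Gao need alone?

216 days

Let Gao's rate be r; then Sara's rate is 5r, so together (5 + 1)r = 6r = 1/36.
Thus r = 1/216 per day.
Gao alone: 216 days; Sara alone: 216/5 days.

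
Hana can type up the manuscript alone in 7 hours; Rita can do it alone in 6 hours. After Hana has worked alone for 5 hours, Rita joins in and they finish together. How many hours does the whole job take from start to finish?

77/13 hours

In 5 hours Hana does 5/7 of the job, leaving 2/7.
Hana and Rita together work at 13/42 per hour, so finishing takes 2/7 ÷ 13/42 = 12/13 hours.
Total time = 5 + 12/13 = 77/13 hours.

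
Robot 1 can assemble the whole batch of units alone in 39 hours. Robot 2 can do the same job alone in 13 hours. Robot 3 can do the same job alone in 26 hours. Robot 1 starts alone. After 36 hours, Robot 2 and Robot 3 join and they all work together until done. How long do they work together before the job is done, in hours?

In the first 36 hours Robot 1 alone does 36/39 = 12/13 of the job, leaving 1/13.
Once everyone is working, combined rate: 1/39 + 1/13 + 1/26 = (2 + 6 + 3)/78 = 11/78 per hour.
Remaining 1/13 at 11/78 per hour takes 6/11 hours.

6/11 hours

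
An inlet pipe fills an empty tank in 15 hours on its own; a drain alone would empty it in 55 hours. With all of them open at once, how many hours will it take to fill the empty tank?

165/8 hours

Net rate = 1/15 − 1/55 = (11 − 3)/165 = 8/165 per hour.
Filling time = 1 ÷ (8/165) = 165/8 hours.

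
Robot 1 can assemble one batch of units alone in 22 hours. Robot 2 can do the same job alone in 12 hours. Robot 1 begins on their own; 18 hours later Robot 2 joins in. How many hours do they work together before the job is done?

24/17 hours

In the first 18 hours Robot 1 alone does 18/22 = 9/11 of the job, leaving 2/11.
Once everyone is working, combined rate: 1/22 + 1/12 = (6 + 11)/132 = 17/132 per hour.
Remaining 2/11 at 17/132 per hour takes 24/17 hours.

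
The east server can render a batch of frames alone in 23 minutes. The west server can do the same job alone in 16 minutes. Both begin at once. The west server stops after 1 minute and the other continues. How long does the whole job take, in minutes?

In the first 1 minute the combined rate is 39/368, so 39/368 of the job is done, leaving 329/368.
After the west server leaves the rate is 1/23 per minute; the remaining 329/368 takes 329/16 minutes.
Total = 1 + 329/16 = 345/16 minutes.

345/16 minutes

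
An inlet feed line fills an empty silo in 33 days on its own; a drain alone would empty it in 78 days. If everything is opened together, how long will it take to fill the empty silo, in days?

286/5 days

Net rate = 1/33 − 1/78 = (26 − 11)/858 = 15/858 = 5/286 per day.
Filling time = 1 ÷ (5/286) = 286/5 days.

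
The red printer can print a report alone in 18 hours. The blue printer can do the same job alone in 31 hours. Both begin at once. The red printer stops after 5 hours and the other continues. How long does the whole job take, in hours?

In the first 5 hours the combined rate is 49/558, so 245/558 of the job is done, leaving 313/558.
After the red printer leaves the rate is 1/31 per hour; the remaining 313/558 takes 313/18 hours.
Total = 5 + 313/18 = 403/18 hours.

403/18 hours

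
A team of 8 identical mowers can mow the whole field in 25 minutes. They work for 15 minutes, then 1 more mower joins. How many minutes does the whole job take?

215/9 minutes

One mower does 1/200 of the job per minute.
After 15 minutes with 8 mowers, 3/5 is done (2/5 left).
With 9 mowers the rate is 9/200, so the rest takes 2/5 ÷ 9/200 = 80/9 minutes.
Total = 15 + 80/9 = 215/9 minutes.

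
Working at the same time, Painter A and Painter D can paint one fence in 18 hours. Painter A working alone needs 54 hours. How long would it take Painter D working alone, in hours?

Combined rate is 1/18 per hour.
Known contribution: 1/54 per hour.
So Painter D's rate is 1/18 − 1/54 = 1/27, meaning 27 hours alone.

27 hours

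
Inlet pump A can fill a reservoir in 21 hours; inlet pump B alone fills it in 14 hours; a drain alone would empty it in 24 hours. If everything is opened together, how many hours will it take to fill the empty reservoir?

Net rate = 1/21 + 1/14 − 1/24 = (8 + 12 − 7)/168 = 13/168 per hour.
Filling time = 1 ÷ (13/168) = 168/13 hours.

168/13 hours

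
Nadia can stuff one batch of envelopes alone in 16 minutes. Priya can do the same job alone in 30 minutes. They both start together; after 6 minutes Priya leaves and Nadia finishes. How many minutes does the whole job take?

64/5 minutes

In the first 6 minutes the combined rate is 23/240, so 23/40 of the job is done, leaving 17/40.
After Priya leaves the rate is 1/16 per minute; the remaining 17/40 takes 34/5 minutes.
Total = 6 + 34/5 = 64/5 minutes.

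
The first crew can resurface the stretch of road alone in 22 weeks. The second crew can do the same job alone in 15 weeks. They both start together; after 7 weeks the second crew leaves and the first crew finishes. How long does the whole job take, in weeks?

176/15 weeks

In the first 7 weeks the combined rate is 37/330, so 259/330 of the job is done, leaving 71/330.
After the second crew leaves the rate is 1/22 per week; the remaining 71/330 takes 71/15 weeks.
Total = 7 + 71/15 = 176/15 weeks.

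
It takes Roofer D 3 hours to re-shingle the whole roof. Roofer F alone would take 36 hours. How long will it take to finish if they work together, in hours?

36/13 hours

Combined rate: 1/3 + 1/36 = (12 + 1)/36 = 13/36 per hour.
Time = 1 ÷ (13/36) = 36/13 hours.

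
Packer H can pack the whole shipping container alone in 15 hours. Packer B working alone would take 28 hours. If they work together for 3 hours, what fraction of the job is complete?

43/140

Combined rate: 1/15 + 1/28 = (28 + 15)/420 = 43/420 per hour.
In 3 hours they complete 3·43/420 = 43/140 of the job.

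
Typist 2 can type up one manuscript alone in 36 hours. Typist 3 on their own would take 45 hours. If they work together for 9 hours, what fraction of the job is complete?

Combined rate: 1/36 + 1/45 = (5 + 4)/180 = 9/180 = 1/20 per hour.
In 9 hours they complete 9·1/20 = 9/20 of the job.

9/20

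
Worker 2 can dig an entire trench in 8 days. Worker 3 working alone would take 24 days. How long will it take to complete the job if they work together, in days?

6 days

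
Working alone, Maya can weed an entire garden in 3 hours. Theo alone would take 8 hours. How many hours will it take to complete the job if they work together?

24/11 hours

Combined rate: 1/3 + 1/8 = (8 + 3)/24 = 11/24 per hour.
Time = 1 ÷ (11/24) = 24/11 hours.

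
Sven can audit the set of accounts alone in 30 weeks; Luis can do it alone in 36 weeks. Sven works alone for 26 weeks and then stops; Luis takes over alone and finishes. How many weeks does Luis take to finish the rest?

In 26 weeks Sven does 26/30 = 13/15 of the job, leaving 2/15.
Luis works at 1/36 per week, so finishing takes 2/15 ÷ 1/36 = 24/5 weeks.

24/5 weeks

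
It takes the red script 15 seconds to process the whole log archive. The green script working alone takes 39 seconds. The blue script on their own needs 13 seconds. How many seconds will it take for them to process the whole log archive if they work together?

65/11 seconds

Combined rate: 1/15 + 1/39 + 1/13 = (13 + 5 + 15)/195 = 33/195 = 11/65 per second.
Time = 1 ÷ (11/65) = 65/11 seconds.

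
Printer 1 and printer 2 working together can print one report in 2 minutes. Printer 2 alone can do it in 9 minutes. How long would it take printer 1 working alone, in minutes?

Combined rate is 1/2 per minute.
Known contribution: 1/9 per minute.
So printer 1's rate is 1/2 − 1/9 = 7/18, meaning 18/7 minutes alone.

18/7 minutes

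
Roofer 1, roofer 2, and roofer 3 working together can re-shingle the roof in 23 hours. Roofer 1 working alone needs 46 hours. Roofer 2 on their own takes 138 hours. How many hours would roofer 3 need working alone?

69 hours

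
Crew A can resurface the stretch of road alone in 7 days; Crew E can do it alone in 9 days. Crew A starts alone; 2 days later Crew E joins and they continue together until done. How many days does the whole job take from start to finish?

77/16 days

In 2 days Crew A does 2/7 of the job, leaving 5/7.
Crew A and Crew E together work at 16/63 per day, so finishing takes 5/7 ÷ 16/63 = 45/16 days.
Total time = 2 + 45/16 = 77/16 days.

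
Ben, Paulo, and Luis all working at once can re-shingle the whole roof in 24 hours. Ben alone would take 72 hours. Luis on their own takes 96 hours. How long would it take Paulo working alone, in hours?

288/5 hours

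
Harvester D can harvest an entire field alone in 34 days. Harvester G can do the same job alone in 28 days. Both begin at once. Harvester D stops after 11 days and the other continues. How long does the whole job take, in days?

In the first 11 days the combined rate is 31/476, so 341/476 of the job is done, leaving 135/476.
After harvester D leaves the rate is 1/28 per day; the remaining 135/476 takes 135/17 days.
Total = 11 + 135/17 = 322/17 days.

322/17 days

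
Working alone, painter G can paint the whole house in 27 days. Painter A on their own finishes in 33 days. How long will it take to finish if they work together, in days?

297/20 days

Combined rate: 1/27 + 1/33 = (11 + 9)/297 = 20/297 per day.
Time = 1 ÷ (20/297) = 297/20 days.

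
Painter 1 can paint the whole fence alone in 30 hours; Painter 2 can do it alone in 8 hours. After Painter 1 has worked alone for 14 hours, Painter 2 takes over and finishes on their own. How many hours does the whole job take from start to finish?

In 14 hours Painter 1 does 14/30 = 7/15 of the job, leaving 8/15.
Painter 2 works at 1/8 per hour, so finishing takes 8/15 ÷ 1/8 = 64/15 hours.
Total time = 14 + 64/15 = 274/15 hours.

274/15 hours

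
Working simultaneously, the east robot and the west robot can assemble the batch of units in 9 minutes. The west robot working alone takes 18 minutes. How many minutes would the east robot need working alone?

Combined rate is 1/9 per minute.
Known contribution: 1/18 per minute.
So the east robot's rate is 1/9 − 1/18 = 1/18, meaning 18 minutes alone.

18 minutes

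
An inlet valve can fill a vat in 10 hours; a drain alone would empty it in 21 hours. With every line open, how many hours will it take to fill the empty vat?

210/11 hours

Net rate = 1/10 − 1/21 = (21 − 10)/210 = 11/210 per hour.
Filling time = 1 ÷ (11/210) = 210/11 hours.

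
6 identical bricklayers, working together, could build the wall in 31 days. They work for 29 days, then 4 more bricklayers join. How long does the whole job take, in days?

151/5 days

One bricklayer does 1/186 of the job per day.
After 29 days with 6 bricklayers, 29/31 is done (2/31 left).
With 10 bricklayers the rate is 10/186 = 5/93, so the rest takes 2/31 ÷ 5/93 = 6/5 days.
Total = 29 + 6/5 = 151/5 days.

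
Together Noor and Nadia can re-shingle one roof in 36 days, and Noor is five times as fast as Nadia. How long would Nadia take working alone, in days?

216 days

Let Nadia's rate be r; then Noor's rate is 5r, so together (5 + 1)r = 6r = 1/36.
Thus r = 1/216 per day.
Nadia alone: 216 days; Noor alone: 216/5 days.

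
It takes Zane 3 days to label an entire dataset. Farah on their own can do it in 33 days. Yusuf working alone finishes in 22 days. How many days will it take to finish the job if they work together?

22/9 days

Combined rate: 1/3 + 1/33 + 1/22 = (22 + 2 + 3)/66 = 27/66 = 9/22 per day.
Time = 1 ÷ (9/22) = 22/9 days.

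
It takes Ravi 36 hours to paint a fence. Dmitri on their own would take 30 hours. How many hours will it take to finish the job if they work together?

180/11 hours

Combined rate: 1/36 + 1/30 = (5 + 6)/180 = 11/180 per hour.
Time = 1 ÷ (11/180) = 180/11 hours.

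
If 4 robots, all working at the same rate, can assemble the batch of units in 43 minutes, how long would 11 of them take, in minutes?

Total work is 4·43 = 172 robot-minutes.
With 11 robots: 172/11 minutes.

172/11 minutes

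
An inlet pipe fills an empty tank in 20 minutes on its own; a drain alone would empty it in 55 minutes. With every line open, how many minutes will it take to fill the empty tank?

Net rate = 1/20 − 1/55 = (11 − 4)/220 = 7/220 per minute.
Filling time = 1 ÷ (7/220) = 220/7 minutes.

220/7 minutes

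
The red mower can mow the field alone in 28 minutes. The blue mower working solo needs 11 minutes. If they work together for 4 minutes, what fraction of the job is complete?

Combined rate: 1/28 + 1/11 = (11 + 28)/308 = 39/308 per minute.
In 4 minutes they complete 4·39/308 = 39/77 of the job.

39/77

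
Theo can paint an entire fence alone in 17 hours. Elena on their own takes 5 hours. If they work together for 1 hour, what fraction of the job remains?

Combined rate: 1/17 + 1/5 = (5 + 17)/85 = 22/85 per hour.
In 1 hour they complete 1·22/85 = 22/85 of the job.
So 63/85 remains.

63/85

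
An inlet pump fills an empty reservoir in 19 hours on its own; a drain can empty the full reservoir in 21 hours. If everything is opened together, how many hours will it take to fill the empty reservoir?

Net rate = 1/19 − 1/21 = (21 − 19)/399 = 2/399 per hour.
Filling time = 1 ÷ (2/399) = 399/2 hours.

399/2 hours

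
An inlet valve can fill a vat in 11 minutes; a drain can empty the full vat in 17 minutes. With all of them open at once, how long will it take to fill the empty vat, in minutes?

Net rate = 1/11 − 1/17 = (17 − 11)/187 = 6/187 per minute.
Filling time = 1 ÷ (6/187) = 187/6 minutes.

187/6 minutes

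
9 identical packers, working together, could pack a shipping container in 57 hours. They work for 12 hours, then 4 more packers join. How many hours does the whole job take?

561/13 hours

One packer does 1/513 of the job per hour.
After 12 hours with 9 packers, 4/19 is done (15/19 left).
With 13 packers the rate is 13/513, so the rest takes 15/19 ÷ 13/513 = 405/13 hours.
Total = 12 + 405/13 = 561/13 hours.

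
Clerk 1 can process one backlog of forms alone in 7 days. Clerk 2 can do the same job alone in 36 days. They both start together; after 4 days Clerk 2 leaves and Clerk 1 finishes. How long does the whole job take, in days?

56/9 days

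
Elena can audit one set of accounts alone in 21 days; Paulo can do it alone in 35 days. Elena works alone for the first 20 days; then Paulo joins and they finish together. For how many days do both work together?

In 20 days Elena does 20/21 of the job, leaving 1/21.
Elena and Paulo together work at 8/105 per day, so finishing takes 1/21 ÷ 8/105 = 5/8 days.

5/8 days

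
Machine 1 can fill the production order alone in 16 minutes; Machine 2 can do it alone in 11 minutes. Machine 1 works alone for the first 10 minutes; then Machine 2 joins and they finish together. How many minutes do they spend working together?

In 10 minutes Machine 1 does 10/16 = 5/8 of the job, leaving 3/8.
Machine 1 and Machine 2 together work at 27/176 per minute, so finishing takes 3/8 ÷ 27/176 = 22/9 minutes.

22/9 minutes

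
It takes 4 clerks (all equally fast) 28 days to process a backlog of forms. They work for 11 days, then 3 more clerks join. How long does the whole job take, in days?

One clerk does 1/112 of the job per day.
After 11 days with 4 clerks, 11/28 is done (17/28 left).
With 7 clerks the rate is 7/112 = 1/16, so the rest takes 17/28 ÷ 1/16 = 68/7 days.
Total = 11 + 68/7 = 145/7 days.

145/7 days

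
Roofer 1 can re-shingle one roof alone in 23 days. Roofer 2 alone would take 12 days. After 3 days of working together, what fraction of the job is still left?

57/92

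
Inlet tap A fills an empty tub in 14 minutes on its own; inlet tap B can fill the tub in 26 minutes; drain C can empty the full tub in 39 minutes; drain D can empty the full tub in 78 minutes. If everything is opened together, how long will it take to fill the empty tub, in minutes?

Net rate = 1/14 + 1/26 − 1/39 − 1/78 = (39 + 21 − 14 − 7)/546 = 39/546 = 1/14 per minute.
Filling time = 1 ÷ (1/14) = 14 minutes.

14 minutes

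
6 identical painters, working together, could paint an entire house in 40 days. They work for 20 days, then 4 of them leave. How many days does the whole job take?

80 days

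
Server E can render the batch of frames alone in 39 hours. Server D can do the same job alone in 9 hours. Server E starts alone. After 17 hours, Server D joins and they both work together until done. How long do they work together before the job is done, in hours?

In the first 17 hours Server E alone does 17/39 of the job, leaving 22/39.
Once everyone is working, combined rate: 1/39 + 1/9 = (3 + 13)/117 = 16/117 per hour.
Remaining 22/39 at 16/117 per hour takes 33/8 hours.

33/8 hours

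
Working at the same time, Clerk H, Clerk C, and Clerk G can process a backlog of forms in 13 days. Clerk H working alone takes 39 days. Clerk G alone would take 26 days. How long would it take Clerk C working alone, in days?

78 days

Combined rate is 1/13 per day.
Known contribution: 1/39 + 1/26 = (2 + 3)/78 = 5/78 per day.
So Clerk C's rate is 1/13 − 5/78 = 1/78, meaning 78 days alone.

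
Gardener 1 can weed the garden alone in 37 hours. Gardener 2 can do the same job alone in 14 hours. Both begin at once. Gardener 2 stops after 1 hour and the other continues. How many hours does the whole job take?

In the first 1 hour the combined rate is 51/518, so 51/518 of the job is done, leaving 467/518.
After Gardener 2 leaves the rate is 1/37 per hour; the remaining 467/518 takes 467/14 hours.
Total = 1 + 467/14 = 481/14 hours.

481/14 hours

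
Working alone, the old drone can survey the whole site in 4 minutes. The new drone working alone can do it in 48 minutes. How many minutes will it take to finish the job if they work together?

Combined rate: 1/4 + 1/48 = (12 + 1)/48 = 13/48 per minute.
Time = 1 ÷ (13/48) = 48/13 minutes.

48/13 minutes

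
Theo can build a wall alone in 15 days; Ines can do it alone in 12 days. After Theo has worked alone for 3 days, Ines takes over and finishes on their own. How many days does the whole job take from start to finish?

63/5 days

In 3 days Theo does 3/15 = 1/5 of the job, leaving 4/5.
Ines works at 1/12 per day, so finishing takes 4/5 ÷ 1/12 = 48/5 days.
Total time = 3 + 48/5 = 63/5 days.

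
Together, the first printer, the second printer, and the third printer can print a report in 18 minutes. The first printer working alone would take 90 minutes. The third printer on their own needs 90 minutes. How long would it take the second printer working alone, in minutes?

30 minutes

Combined rate is 1/18 per minute.
Known contribution: 1/90 + 1/90 = (1 + 1)/90 = 2/90 = 1/45 per minute.
So the second printer's rate is 1/18 − 1/45 = 1/30, meaning 30 minutes alone.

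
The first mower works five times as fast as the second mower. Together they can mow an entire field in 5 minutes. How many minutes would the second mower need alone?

Let the second mower's rate be r; then the first mower's rate is 5r, so together (5 + 1)r = 6r = 1/5.
Thus r = 1/30 per minute.
The second mower alone: 30 minutes; the first mower alone: 6 minutes.

30 minutes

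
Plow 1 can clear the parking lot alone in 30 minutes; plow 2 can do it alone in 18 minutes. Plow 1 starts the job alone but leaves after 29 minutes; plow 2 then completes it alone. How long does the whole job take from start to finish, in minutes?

In 29 minutes plow 1 does 29/30 of the job, leaving 1/30.
Plow 2 works at 1/18 per minute, so finishing takes 1/30 ÷ 1/18 = 3/5 minutes.
Total time = 29 + 3/5 = 148/5 minutes.

148/5 minutes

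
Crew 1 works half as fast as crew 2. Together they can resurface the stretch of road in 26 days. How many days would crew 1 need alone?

78 days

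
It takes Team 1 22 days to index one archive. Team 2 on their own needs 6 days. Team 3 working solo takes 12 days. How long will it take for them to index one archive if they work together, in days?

44/13 days

Combined rate: 1/22 + 1/6 + 1/12 = (6 + 22 + 11)/132 = 39/132 = 13/44 per day.
Time = 1 ÷ (13/44) = 44/13 days.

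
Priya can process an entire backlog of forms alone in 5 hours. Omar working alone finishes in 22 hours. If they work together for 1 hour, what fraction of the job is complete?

27/110

Combined rate: 1/5 + 1/22 = (22 + 5)/110 = 27/110 per hour.
In 1 hour they complete 1·27/110 = 27/110 of the job.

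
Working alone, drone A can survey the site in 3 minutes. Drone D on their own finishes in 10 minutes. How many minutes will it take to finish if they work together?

Combined rate: 1/3 + 1/10 = (10 + 3)/30 = 13/30 per minute.
Time = 1 ÷ (13/30) = 30/13 minutes.

30/13 minutes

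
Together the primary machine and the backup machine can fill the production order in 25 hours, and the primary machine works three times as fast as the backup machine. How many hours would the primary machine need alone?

100/3 hours

Let the backup machine's rate be r; then the primary machine's rate is 3r, so together (3 + 1)r = 4r = 1/25.
Thus r = 1/100 per hour.
The backup machine alone: 100 hours; the primary machine alone: 100/3 hours.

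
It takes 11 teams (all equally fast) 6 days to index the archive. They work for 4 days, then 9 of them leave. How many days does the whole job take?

15 days

One team does 1/66 of the job per day.
After 4 days with 11 teams, 2/3 is done (1/3 left).
With 2 teams the rate is 2/66 = 1/33, so the rest takes 1/3 ÷ 1/33 = 11 days.
Total = 4 + 11 = 15 days.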